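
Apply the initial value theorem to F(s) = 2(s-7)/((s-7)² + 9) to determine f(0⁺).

f(0⁺) = lim_{s→∞} sF(s) = lim_{s→∞} 2s(s-7)/((s-7)² + 9) = 2

Final answer: 2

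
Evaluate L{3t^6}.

L{t^n} = n!/s^(n+1). So L{3t^6} = 3·6!/s^7 = 2160/s^7

Final answer: 2160/s^7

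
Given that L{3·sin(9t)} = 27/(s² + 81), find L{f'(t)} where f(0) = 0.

L{f'(t)} = s·F(s) - f(0) = s·27/(s² + 81) - 0 = 27s/(s² + 81)

Final answer: 27s/(s² + 81)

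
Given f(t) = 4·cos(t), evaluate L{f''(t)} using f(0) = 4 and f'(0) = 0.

F(s) = 4s/(s² + 1). L{f''(t)} = s²F(s) - sf(0) - f'(0) = 4s³/(s² + 1) - 4s = (4s³ - 4s(s² + 1))/(s² + 1) = -4s/(s² + 1)

Final answer: -4s/(s² + 1)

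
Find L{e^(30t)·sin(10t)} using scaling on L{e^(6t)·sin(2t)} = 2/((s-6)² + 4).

Scaling with a=5: L{e^(30t)·sin(10t)} = (1/5) · 2/((s/5-6)² + 4). Simplifying: 10/((s-30)² + 100)

Final answer: 10/((s-30)² + 100)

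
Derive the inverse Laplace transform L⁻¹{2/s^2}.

L⁻¹{n!/s^(n+1)} = t^n with n=1. So L⁻¹{1/s^2} = t, and L⁻¹{2/s^2} = (2/1)·t = 2·t

Final answer: 2·t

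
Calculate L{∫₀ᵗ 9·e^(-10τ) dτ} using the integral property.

L{∫₀ᵗ f(τ)dτ} = F(s)/s with F(s) = 9/(s+10), so L{∫₀ᵗ 9·e^(-10τ) dτ} = 9/(s(s+10))

Final answer: 9/(s(s+10))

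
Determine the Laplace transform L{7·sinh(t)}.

L{sinh(ωt)} = ω/(s² - ω²), so L{sinh(t)} = 1/(s² - 1). Then L{7·sinh(t)} = 7·1/(s² - 1) = 7/(s² - 1)

Final answer: 7/(s² - 1)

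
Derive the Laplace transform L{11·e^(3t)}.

L{e^(at)} = 1/(s-a), so L{e^(3t)} = 1/(s-3). Then L{11·e^(3t)} = 11/(s-3)

Final answer: 11/(s-3)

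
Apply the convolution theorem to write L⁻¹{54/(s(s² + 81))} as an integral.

54/(s(s² + 81)) = (1/s)·(54/(s² + 81)) = L{1}·L{6·sin(9t)}. So f(t) = 1*(6·sin(9t)) = ∫₀ᵗ 6·sin(9τ) dτ

Final answer: ∫₀ᵗ 6·sin(9τ) dτ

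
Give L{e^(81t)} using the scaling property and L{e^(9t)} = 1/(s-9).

Using L{f(at)} = (1/a)F(s/a) with a=9 and f(t) = e^(9t): L{e^(81t)} = (1/9) · 1/((s/9)-9) = (1/9) · 9/(s-81) = 1/(s-81)

Final answer: 1/(s-81)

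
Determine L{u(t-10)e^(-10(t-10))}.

u(t-a)f(t-a) with f(t)=e^(-10t). L{e^(-10t)} = 1/(s+10). By time shift: e^(-10s)/(s+10)

Final answer: e^(-10s)/(s+10)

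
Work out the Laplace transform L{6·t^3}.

L{t^n} = n!/s^(n+1), so L{t^3} = 6/s^4. Then L{6·t^3} = 6·6/s^4 = 36/s^4

Final answer: 36/s^4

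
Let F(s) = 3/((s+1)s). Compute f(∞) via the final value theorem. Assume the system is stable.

f(∞) = lim_{s→0} sF(s) = lim_{s→0} 3/(s+1) = 3

Final answer: 3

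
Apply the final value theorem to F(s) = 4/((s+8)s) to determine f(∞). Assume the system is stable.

f(∞) = lim_{s→0} sF(s) = lim_{s→0} 4/(s+8) = 1/2

Final answer: 1/2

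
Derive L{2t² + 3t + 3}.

L{2t² + 3t + 3} = 2·2/s³ + 3/s² + 3/s = 4/s³ + 3/s² + 3/s

Final answer: 4/s³ + 3/s² + 3/s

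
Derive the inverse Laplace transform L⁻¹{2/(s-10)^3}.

L⁻¹{n!/(s-a)^(n+1)} = t^n·e^(at) with n=2, a=10. So L⁻¹{2/(s-10)^3} = t^2·e^(10t)

Final answer: t^2·e^(10t)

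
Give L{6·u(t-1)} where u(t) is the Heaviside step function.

L{u(t-a)} = e^(-as)/s. Here a=1, so L{u(t-1)} = e^(-s)/s, and L{6·u(t-1)} = 6·e^(-s)/s

Final answer: 6·e^(-s)/s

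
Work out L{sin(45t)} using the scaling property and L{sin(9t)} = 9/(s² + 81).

Using L{f(at)} = (1/a)F(s/a) with a=5: L{sin(45t)} = (1/5) · 9/((s/5)² + 81) = (1/5) · 9·25/(s² + 2025) = 45/(s² + 2025)

Final answer: 45/(s² + 2025)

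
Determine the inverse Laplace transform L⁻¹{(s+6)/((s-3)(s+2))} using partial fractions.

Using partial fractions, f(t) = (9e^(3t) - 4e^(-2t))/5

Final answer: (9e^(3t) - 4e^(-2t))/5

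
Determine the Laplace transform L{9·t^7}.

L{t^n} = n!/s^(n+1), so L{t^7} = 5040/s^8. Then L{9·t^7} = 9·5040/s^8 = 45360/s^8

Final answer: 45360/s^8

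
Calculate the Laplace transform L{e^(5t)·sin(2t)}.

L{e^(at)·sin(ωt)} = ω/((s-a)² + ω²), so L{e^(5t)·sin(2t)} = 2/((s-5)² + 4)

Final answer: 2/((s-5)² + 4)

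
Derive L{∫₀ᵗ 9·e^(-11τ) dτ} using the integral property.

L{∫₀ᵗ f(τ)dτ} = F(s)/s with F(s) = 9/(s+11), so L{∫₀ᵗ 9·e^(-11τ) dτ} = 9/(s(s+11))

Final answer: 9/(s(s+11))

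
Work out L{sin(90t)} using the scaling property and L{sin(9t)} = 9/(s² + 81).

Using L{f(at)} = (1/a)F(s/a) with a=10: L{sin(90t)} = (1/10) · 9/((s/10)² + 81) = (1/10) · 9·100/(s² + 8100) = 90/(s² + 8100)

Final answer: 90/(s² + 8100)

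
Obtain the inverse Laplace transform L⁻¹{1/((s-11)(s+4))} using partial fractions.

Decompose: A/(s-11) + B/(s+4). A = 1/15, B = -1/15. f(t) = (e^(11t) - e^(-4t))/15

Final answer: (e^(11t) - e^(-4t))/15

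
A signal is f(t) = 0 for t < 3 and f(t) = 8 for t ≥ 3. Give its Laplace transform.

f(t) = 8·u(t-3). L{u(t-3)} = e^(-3s)/s, so L{f(t)} = 8·e^(-3s)/s

Final answer: 8·e^(-3s)/s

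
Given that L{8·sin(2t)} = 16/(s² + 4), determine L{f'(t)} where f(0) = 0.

L{f'(t)} = s·F(s) - f(0) = s·16/(s² + 4) - 0 = 16s/(s² + 4)

Final answer: 16s/(s² + 4)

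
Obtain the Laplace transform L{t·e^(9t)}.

L{t^n·e^(at)} = n!/(s-a)^(n+1), so L{t·e^(9t)} = 1/(s-9)^2

Final answer: 1/(s-9)^2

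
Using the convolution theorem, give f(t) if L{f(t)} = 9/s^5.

9/s^5 = (9/s)·(1/s^4) = L{9}·L{t^3/6}. By convolution, f(t) = 9*t^3/6 = ∫₀ᵗ 9·τ^3/6 dτ = 9·t^4/24

Final answer: 9·t^4/24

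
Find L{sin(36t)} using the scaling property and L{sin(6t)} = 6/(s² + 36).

Using L{f(at)} = (1/a)F(s/a) with a=6: L{sin(36t)} = (1/6) · 6/((s/6)² + 36) = (1/6) · 6·36/(s² + 1296) = 36/(s² + 1296)

Final answer: 36/(s² + 1296)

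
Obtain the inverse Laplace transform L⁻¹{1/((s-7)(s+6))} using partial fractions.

Decompose: A/(s-7) + B/(s+6). A = 1/13, B = -1/13. f(t) = (e^(7t) - e^(-6t))/13

Final answer: (e^(7t) - e^(-6t))/13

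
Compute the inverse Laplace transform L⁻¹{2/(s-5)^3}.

L⁻¹{n!/(s-a)^(n+1)} = t^n·e^(at), so L⁻¹{2/(s-5)^3} = t^2·e^(5t)

Final answer: t^2·e^(5t)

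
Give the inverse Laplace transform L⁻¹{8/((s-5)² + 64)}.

Using frequency shift, L⁻¹{8/((s-5)² + 64)} = e^(5t)·sin(8t)

Final answer: e^(5t)·sin(8t)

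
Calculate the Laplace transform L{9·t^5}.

L{t^n} = n!/s^(n+1), so L{t^5} = 120/s^6. Then L{9·t^5} = 9·120/s^6 = 1080/s^6

Final answer: 1080/s^6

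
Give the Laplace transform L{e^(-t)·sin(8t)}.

L{e^(at)·sin(ωt)} = ω/((s-a)² + ω²), so L{e^(-t)·sin(8t)} = 8/((s+1)² + 64)

Final answer: 8/((s+1)² + 64)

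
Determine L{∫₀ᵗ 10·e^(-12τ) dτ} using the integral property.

L{∫₀ᵗ f(τ)dτ} = F(s)/s with F(s) = 10/(s+12), so L{∫₀ᵗ 10·e^(-12τ) dτ} = 10/(s(s+12))

Final answer: 10/(s(s+12))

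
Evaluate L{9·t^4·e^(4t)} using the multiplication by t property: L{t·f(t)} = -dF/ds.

Using L{t^n·e^(at)} = n!/(s-a)^(n+1), L{t^4·e^(4t)} = 24/(s-4)^5, so L{9·t^4·e^(4t)} = 9·24/(s-4)^5 = 216/(s-4)^5

Final answer: 216/(s-4)^5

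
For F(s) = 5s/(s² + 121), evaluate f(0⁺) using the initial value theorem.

f(0⁺) = lim_{s→∞} s·5s/(s² + 121) = lim_{s→∞} 5s²/(s² + 121) = 5

Final answer: 5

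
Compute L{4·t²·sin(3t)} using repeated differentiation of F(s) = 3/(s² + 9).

F(s) = 3/(s² + 9). F'(s) = -6s/(s² + 9)². F''(s) = -6(9 - 3s²)/(s² + 9)³ = (18s² - 54)/(s² + 9)³. So L{t²·sin(3t)} = (-1)² F''(s) = (18s² - 54)/(s² + 9)³. Then L{4·t²·sin(3t)} = 4·(18s² - 54)/(s² + 9)³ = (72s² - 216)/(s² + 9)³

Final answer: (72s² - 216)/(s² + 9)³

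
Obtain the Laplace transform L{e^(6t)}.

L{e^(at)} = 1/(s-a), so L{e^(6t)} = 1/(s-6)

Final answer: 1/(s-6)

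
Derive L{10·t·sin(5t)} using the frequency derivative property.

L{sin(5t)} = 5/(s² + 25). By L{t·f(t)} = -F'(s): -d/ds[5/(s² + 25)] = -(5)·(-2s)/(s² + 25)² = 10s/(s² + 25)². Then L{10·t·sin(5t)} = 10·10s/(s² + 25)² = 100s/(s² + 25)²

Final answer: 100s/(s² + 25)²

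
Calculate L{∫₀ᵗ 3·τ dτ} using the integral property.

L{∫₀ᵗ f(τ)dτ} = F(s)/s with f(t) = 3t. F(s) = 3/s^2, so L{∫₀ᵗ 3·τ dτ} = (3/s^2)/s = 3/s^3. (Check: ∫₀ᵗ 3·τ dτ = 3t^2/2.)

Final answer: 3/s^3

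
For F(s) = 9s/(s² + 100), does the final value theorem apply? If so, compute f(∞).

The final value theorem requires all poles of sF(s) in the left half-plane. sF(s) = 9s²/(s² + 100) has poles at s = ±10i (imaginary axis). Theorem does NOT apply (oscillatory system).

Final answer: Not applicable (oscillatory)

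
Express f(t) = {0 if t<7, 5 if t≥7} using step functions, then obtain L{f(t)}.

f(t) = 5·u(t-7). L{u(t-7)} = e^(-7s)/s, so L{f(t)} = 5·e^(-7s)/s

Final answer: 5·e^(-7s)/s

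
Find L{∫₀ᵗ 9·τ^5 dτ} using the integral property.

L{∫₀ᵗ f(τ)dτ} = F(s)/s with f(t) = 9t^5. F(s) = 1080/s^6, so L{∫₀ᵗ 9·τ^5 dτ} = (1080/s^6)/s = 1080/s^7. (Check: ∫₀ᵗ 9·τ^5 dτ = 9t^6/6.)

Final answer: 1080/s^7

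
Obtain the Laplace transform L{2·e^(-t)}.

L{e^(at)} = 1/(s-a), so L{e^(-t)} = 1/(s+1). Then L{2·e^(-t)} = 2/(s+1)

Final answer: 2/(s+1)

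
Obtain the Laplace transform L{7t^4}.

L{7t^4} = 7 · L{t^4} = 7 · 24/s^5 = 168/s^5

Final answer: 168/s^5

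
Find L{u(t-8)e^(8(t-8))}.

u(t-a)f(t-a) with f(t)=e^(8t). L{e^(8t)} = 1/(s-8). By time shift: e^(-8s)/(s-8)

Final answer: e^(-8s)/(s-8)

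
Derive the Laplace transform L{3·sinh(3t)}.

L{sinh(ωt)} = ω/(s² - ω²), so L{sinh(3t)} = 3/(s² - 9). Then L{3·sinh(3t)} = 3·3/(s² - 9) = 9/(s² - 9)

Final answer: 9/(s² - 9)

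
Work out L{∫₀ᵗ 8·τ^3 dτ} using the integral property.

L{∫₀ᵗ f(τ)dτ} = F(s)/s with f(t) = 8t^3. F(s) = 48/s^4, so L{∫₀ᵗ 8·τ^3 dτ} = (48/s^4)/s = 48/s^5. (Check: ∫₀ᵗ 8·τ^3 dτ = 8t^4/4.)

Final answer: 48/s^5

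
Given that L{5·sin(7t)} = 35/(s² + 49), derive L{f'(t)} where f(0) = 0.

L{f'(t)} = s·F(s) - f(0) = s·35/(s² + 49) - 0 = 35s/(s² + 49)

Final answer: 35s/(s² + 49)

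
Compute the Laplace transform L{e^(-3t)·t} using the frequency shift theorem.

L{e^(at)·t^n} = n!/(s-a)^(n+1), so L{e^(-3t)·t} = 1/(s+3)^2

Final answer: 1/(s+3)^2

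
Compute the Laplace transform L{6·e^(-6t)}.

L{e^(at)} = 1/(s-a), so L{e^(-6t)} = 1/(s+6). Then L{6·e^(-6t)} = 6/(s+6)

Final answer: 6/(s+6)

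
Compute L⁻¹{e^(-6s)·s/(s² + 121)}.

L⁻¹{s/(s² + 121)} = cos(11t). By the time shift theorem, L⁻¹{e^(-as)F(s)} = u(t-a)f(t-a) with a=6, so L⁻¹{e^(-6s)·s/(s² + 121)} = u(t-6)·cos(11(t-6))

Final answer: u(t-6)·cos(11(t-6))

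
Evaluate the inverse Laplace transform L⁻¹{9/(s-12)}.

L⁻¹{1/(s-a)} = e^(at), so L⁻¹{1/(s-12)} = e^(12t), and L⁻¹{9/(s-12)} = 9·e^(12t)

Final answer: 9·e^(12t)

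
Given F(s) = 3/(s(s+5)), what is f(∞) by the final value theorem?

f(∞) = lim_{s→0} s·3/(s(s+5)) = lim_{s→0} 3/(s+5) = 3/5 = 3/5

Final answer: 3/5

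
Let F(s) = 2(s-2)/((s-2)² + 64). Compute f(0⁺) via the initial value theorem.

f(0⁺) = lim_{s→∞} sF(s) = lim_{s→∞} 2s(s-2)/((s-2)² + 64) = 2

Final answer: 2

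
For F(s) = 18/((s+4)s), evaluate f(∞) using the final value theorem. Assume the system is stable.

f(∞) = lim_{s→0} sF(s) = lim_{s→0} 18/(s+4) = 9/2

Final answer: 9/2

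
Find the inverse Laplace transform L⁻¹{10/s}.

L⁻¹{c/s} = c, so L⁻¹{10/s} = 10

Final answer: 10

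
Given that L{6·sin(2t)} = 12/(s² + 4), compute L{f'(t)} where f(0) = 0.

L{f'(t)} = s·F(s) - f(0) = s·12/(s² + 4) - 0 = 12s/(s² + 4)

Final answer: 12s/(s² + 4)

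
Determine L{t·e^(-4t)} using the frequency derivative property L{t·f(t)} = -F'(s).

L{e^(-4t)} = 1/(s+4). By frequency derivative: L{t·e^(-4t)} = -d/ds[1/(s+4)] = -(-1)/(s+4)² = 1/(s+4)²

Final answer: 1/(s+4)²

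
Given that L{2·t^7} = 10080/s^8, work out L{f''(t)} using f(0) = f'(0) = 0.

L{f''(t)} = s²F(s) - sf(0) - f'(0) = s²·10080/s^8 - 0 - 0 = 10080/s^6

Final answer: 10080/s^6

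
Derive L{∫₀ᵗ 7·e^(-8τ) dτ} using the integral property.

L{∫₀ᵗ f(τ)dτ} = F(s)/s with F(s) = 7/(s+8), so L{∫₀ᵗ 7·e^(-8τ) dτ} = 7/(s(s+8))

Final answer: 7/(s(s+8))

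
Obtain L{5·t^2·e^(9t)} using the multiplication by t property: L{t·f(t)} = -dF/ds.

Using L{t^n·e^(at)} = n!/(s-a)^(n+1), L{t^2·e^(9t)} = 2/(s-9)^3, so L{5·t^2·e^(9t)} = 5·2/(s-9)^3 = 10/(s-9)^3

Final answer: 10/(s-9)^3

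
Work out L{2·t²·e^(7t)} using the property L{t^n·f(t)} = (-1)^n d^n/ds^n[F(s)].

L{e^(7t)} = 1/(s-7). d/ds[1/(s-7)] = -1/(s-7)². d²/ds²[1/(s-7)] = 2/(s-7)³. So L{t²·e^(7t)} = (-1)² · 2/(s-7)³ = 2/(s-7)³. Then L{2·t²·e^(7t)} = 2·2/(s-7)³ = 4/(s-7)³

Final answer: 4/(s-7)³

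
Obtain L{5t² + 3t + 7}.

L{5t² + 3t + 7} = 5·2/s³ + 3/s² + 7/s = 10/s³ + 3/s² + 7/s

Final answer: 10/s³ + 3/s² + 7/s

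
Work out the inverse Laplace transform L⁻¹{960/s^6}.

L⁻¹{n!/s^(n+1)} = t^n with n=5. So L⁻¹{120/s^6} = t^5, and L⁻¹{960/s^6} = (960/120)·t^5 = 8·t^5

Final answer: 8·t^5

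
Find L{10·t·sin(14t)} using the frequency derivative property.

L{sin(14t)} = 14/(s² + 196). By L{t·f(t)} = -F'(s): -d/ds[14/(s² + 196)] = -(14)·(-2s)/(s² + 196)² = 28s/(s² + 196)². Then L{10·t·sin(14t)} = 10·28s/(s² + 196)² = 280s/(s² + 196)²

Final answer: 280s/(s² + 196)²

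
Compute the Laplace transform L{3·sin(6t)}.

L{sin(ωt)} = ω/(s² + ω²), so L{sin(6t)} = 6/(s² + 36). Then L{3·sin(6t)} = 3·6/(s² + 36) = 18/(s² + 36)

Final answer: 18/(s² + 36)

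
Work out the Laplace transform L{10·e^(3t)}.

L{e^(at)} = 1/(s-a), so L{e^(3t)} = 1/(s-3). Then L{10·e^(3t)} = 10/(s-3)

Final answer: 10/(s-3)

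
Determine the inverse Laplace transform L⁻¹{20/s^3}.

L⁻¹{n!/s^(n+1)} = t^n with n=2. So L⁻¹{2/s^3} = t^2, and L⁻¹{20/s^3} = (20/2)·t^2 = 10·t^2

Final answer: 10·t^2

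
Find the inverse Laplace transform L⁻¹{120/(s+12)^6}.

L⁻¹{n!/(s-a)^(n+1)} = t^n·e^(at), so L⁻¹{120/(s+12)^6} = t^5·e^(-12t)

Final answer: t^5·e^(-12t)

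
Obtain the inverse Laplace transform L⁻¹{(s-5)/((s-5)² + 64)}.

Using frequency shift, L⁻¹{(s-5)/((s-5)² + 64)} = e^(5t)·cos(8t)

Final answer: e^(5t)·cos(8t)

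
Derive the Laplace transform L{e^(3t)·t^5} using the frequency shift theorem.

L{e^(at)·t^n} = n!/(s-a)^(n+1), so L{e^(3t)·t^5} = 120/(s-3)^6

Final answer: 120/(s-3)^6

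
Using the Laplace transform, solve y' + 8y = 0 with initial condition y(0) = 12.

L{y'} + 8L{y} = 0. sY - 12 + 8Y = 0. Y(s+8) = 12. Y = 12/(s+8)

Final answer: y(t) = 12e^(-8t)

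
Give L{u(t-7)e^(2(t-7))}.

u(t-a)f(t-a) with f(t)=e^(2t). L{e^(2t)} = 1/(s-2). By time shift: e^(-7s)/(s-2)

Final answer: e^(-7s)/(s-2)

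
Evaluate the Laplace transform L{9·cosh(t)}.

L{cosh(ωt)} = s/(s² - ω²), so L{cosh(t)} = s/(s² - 1). Then L{9·cosh(t)} = 9·s/(s² - 1) = 9s/(s² - 1)

Final answer: 9s/(s² - 1)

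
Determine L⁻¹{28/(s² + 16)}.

This is the form c·a/(s² + a²) with a = 4, c = 7. L⁻¹ = 7·sin(4t)

Final answer: 7·sin(4t)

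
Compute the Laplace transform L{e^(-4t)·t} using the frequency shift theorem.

L{e^(at)·t^n} = n!/(s-a)^(n+1), so L{e^(-4t)·t} = 1/(s+4)^2

Final answer: 1/(s+4)^2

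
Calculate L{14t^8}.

L{t^n} = n!/s^(n+1). So L{14t^8} = 14·8!/s^9 = 564480/s^9

Final answer: 564480/s^9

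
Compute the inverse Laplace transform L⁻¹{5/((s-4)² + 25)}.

Using frequency shift, L⁻¹{5/((s-4)² + 25)} = e^(4t)·sin(5t)

Final answer: e^(4t)·sin(5t)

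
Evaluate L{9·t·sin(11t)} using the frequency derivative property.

L{sin(11t)} = 11/(s² + 121). By L{t·f(t)} = -F'(s): -d/ds[11/(s² + 121)] = -(11)·(-2s)/(s² + 121)² = 22s/(s² + 121)². Then L{9·t·sin(11t)} = 9·22s/(s² + 121)² = 198s/(s² + 121)²

Final answer: 198s/(s² + 121)²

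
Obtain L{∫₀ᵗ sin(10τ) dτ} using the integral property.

L{∫₀ᵗ f(τ)dτ} = F(s)/s with F(s) = 10/(s² + 100), so the result is (10/(s² + 100))/s = 10/(s(s² + 100))

Final answer: 10/(s(s² + 100))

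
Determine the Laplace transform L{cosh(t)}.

L{cosh(ωt)} = s/(s² - ω²), so L{cosh(t)} = s/(s² - 1)

Final answer: s/(s² - 1)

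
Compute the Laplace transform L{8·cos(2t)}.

L{cos(ωt)} = s/(s² + ω²), so L{cos(2t)} = s/(s² + 4). Then L{8·cos(2t)} = 8·s/(s² + 4) = 8s/(s² + 4)

Final answer: 8s/(s² + 4)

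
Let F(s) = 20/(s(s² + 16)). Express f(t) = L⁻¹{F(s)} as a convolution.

20/(s(s² + 16)) = (1/s)·(20/(s² + 16)) = L{1}·L{5·sin(4t)}. So f(t) = 1*(5·sin(4t)) = ∫₀ᵗ 5·sin(4τ) dτ

Final answer: ∫₀ᵗ 5·sin(4τ) dτ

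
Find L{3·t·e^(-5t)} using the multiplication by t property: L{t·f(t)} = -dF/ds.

Using L{t^n·e^(at)} = n!/(s-a)^(n+1), L{t·e^(-5t)} = 1/(s+5)^2, so L{3·t·e^(-5t)} = 3·1/(s+5)^2 = 3/(s+5)^2

Final answer: 3/(s+5)^2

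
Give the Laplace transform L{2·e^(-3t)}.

L{e^(at)} = 1/(s-a), so L{e^(-3t)} = 1/(s+3). Then L{2·e^(-3t)} = 2/(s+3)

Final answer: 2/(s+3)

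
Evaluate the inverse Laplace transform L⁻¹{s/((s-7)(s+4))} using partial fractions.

Using partial fractions, f(t) = (7e^(7t) + 4e^(-4t))/11

Final answer: (7e^(7t) + 4e^(-4t))/11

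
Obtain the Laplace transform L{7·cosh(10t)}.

L{cosh(ωt)} = s/(s² - ω²), so L{cosh(10t)} = s/(s² - 100). Then L{7·cosh(10t)} = 7·s/(s² - 100) = 7s/(s² - 100)

Final answer: 7s/(s² - 100)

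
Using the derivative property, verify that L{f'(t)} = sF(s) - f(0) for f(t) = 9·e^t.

f'(t) = 9e^t. Direct: L{f'(t)} = 9/(s-1). Property: s·9/(s-1) - 9 = (9s - 9(s-1))/(s-1) = 9/(s-1). ✓

Final answer: 9/(s-1)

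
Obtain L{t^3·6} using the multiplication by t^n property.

L{6} = 6/s. d^1/ds^1[1/s] = -1/s². d^2/ds^2[1/s] = 2/s^3. d^3/ds^3[1/s] = -6/s^4. So L{t^3} = (-1)^{3}·-6/s^4 = 6/s^4. Then L{t^3·6} = 6·6/s^4 = 36/s^4

Final answer: 36/s^4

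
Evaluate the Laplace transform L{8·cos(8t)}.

L{cos(ωt)} = s/(s² + ω²), so L{cos(8t)} = s/(s² + 64). Then L{8·cos(8t)} = 8·s/(s² + 64) = 8s/(s² + 64)

Final answer: 8s/(s² + 64)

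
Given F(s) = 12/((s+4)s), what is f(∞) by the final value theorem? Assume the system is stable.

f(∞) = lim_{s→0} sF(s) = lim_{s→0} 12/(s+4) = 3

Final answer: 3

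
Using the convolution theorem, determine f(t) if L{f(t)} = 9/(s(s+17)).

9/(s(s+17)) = (9/s)·(1/(s+17)) = L{9}·L{e^(-17t)}. By convolution, f(t) = 9*e^(-17t) = ∫₀ᵗ 9·e^(-17τ) dτ = 9·(1 - e^(-17t))/17

Final answer: 9·(1 - e^(-17t))/17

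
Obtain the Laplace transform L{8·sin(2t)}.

L{sin(ωt)} = ω/(s² + ω²), so L{sin(2t)} = 2/(s² + 4). Then L{8·sin(2t)} = 8·2/(s² + 4) = 16/(s² + 4)

Final answer: 16/(s² + 4)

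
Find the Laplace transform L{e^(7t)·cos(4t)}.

L{e^(at)·cos(ωt)} = (s-a)/((s-a)² + ω²), so L{e^(7t)·cos(4t)} = (s-7)/((s-7)² + 16)

Final answer: (s-7)/((s-7)² + 16)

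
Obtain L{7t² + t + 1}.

L{7t² + t + 1} = 7·2/s³ + 1/s² + 1/s = 14/s³ + 1/s² + 1/s

Final answer: 14/s³ + 1/s² + 1/s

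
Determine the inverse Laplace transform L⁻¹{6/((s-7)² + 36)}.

Using frequency shift, L⁻¹{6/((s-7)² + 36)} = e^(7t)·sin(6t)

Final answer: e^(7t)·sin(6t)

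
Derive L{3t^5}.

L{t^n} = n!/s^(n+1). So L{3t^5} = 3·5!/s^6 = 360/s^6

Final answer: 360/s^6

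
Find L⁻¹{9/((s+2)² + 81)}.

Form: b/((s-a)² + b²) → e^(at)sin(bt). With a=-2, b=9

Final answer: e^(-2t)·sin(9t)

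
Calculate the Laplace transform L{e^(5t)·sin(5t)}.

L{e^(at)·sin(ωt)} = ω/((s-a)² + ω²), so L{e^(5t)·sin(5t)} = 5/((s-5)² + 25)

Final answer: 5/((s-5)² + 25)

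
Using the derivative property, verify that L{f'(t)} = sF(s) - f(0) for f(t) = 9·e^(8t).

f'(t) = 72e^(8t). Direct: L{f'(t)} = 72/(s-8). Property: s·9/(s-8) - 9 = (9s - 9(s-8))/(s-8) = 72/(s-8). ✓

Final answer: 72/(s-8)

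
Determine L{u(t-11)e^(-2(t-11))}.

u(t-a)f(t-a) with f(t)=e^(-2t). L{e^(-2t)} = 1/(s+2). By time shift: e^(-11s)/(s+2)

Final answer: e^(-11s)/(s+2)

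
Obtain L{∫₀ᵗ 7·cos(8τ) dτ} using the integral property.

L{∫₀ᵗ f(τ)dτ} = F(s)/s with F(s) = 7s/(s² + 64), so the result is (7s/(s² + 64))/s = 7/(s² + 64)

Final answer: 7/(s² + 64)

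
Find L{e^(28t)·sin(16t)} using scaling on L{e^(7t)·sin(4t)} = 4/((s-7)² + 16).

Scaling with a=4: L{e^(28t)·sin(16t)} = (1/4) · 4/((s/4-7)² + 16). Simplifying: 16/((s-28)² + 256)

Final answer: 16/((s-28)² + 256)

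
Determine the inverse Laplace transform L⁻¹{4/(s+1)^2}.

L⁻¹{n!/(s-a)^(n+1)} = t^n·e^(at) with n=1, a=-1. So L⁻¹{1/(s+1)^2} = t·e^(-t), and L⁻¹{4/(s+1)^2} = (4/1)·t·e^(-t) = 4·t·e^(-t)

Final answer: 4·t·e^(-t)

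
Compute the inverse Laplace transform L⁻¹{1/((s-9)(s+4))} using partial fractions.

Decompose: A/(s-9) + B/(s+4). A = 1/13, B = -1/13. f(t) = (e^(9t) - e^(-4t))/13

Final answer: (e^(9t) - e^(-4t))/13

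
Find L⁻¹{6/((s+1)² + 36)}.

Form: b/((s-a)² + b²) → e^(at)sin(bt). With a=-1, b=6

Final answer: e^(-t)·sin(6t)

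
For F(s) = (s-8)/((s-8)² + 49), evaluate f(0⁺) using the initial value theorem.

f(0⁺) = lim_{s→∞} sF(s) = lim_{s→∞} s(s-8)/((s-8)² + 49) = 1

Final answer: 1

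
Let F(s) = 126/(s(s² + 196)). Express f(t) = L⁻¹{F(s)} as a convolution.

126/(s(s² + 196)) = (1/s)·(126/(s² + 196)) = L{1}·L{9·sin(14t)}. So f(t) = 1*(9·sin(14t)) = ∫₀ᵗ 9·sin(14τ) dτ

Final answer: ∫₀ᵗ 9·sin(14τ) dτ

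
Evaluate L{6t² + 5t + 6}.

L{6t² + 5t + 6} = 6·2/s³ + 5/s² + 6/s = 12/s³ + 5/s² + 6/s

Final answer: 12/s³ + 5/s² + 6/s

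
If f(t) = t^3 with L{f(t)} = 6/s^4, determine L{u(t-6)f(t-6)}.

Time shift theorem: L{u(t-a)f(t-a)} = e^(-as)F(s). Here a=6, F(s) = 6/s^4, so L{u(t-6)f(t-6)} = e^(-6s)·6/s^4

Final answer: e^(-6s)·6/s^4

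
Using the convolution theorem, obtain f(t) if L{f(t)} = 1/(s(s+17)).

1/(s(s+17)) = (1/s)·(1/(s+17)) = L{1}·L{e^(-17t)}. By convolution, f(t) = 1*e^(-17t) = ∫₀ᵗ 1·e^(-17τ) dτ = (1 - e^(-17t))/17

Final answer: (1 - e^(-17t))/17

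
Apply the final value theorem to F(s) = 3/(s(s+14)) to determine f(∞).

f(∞) = lim_{s→0} s·3/(s(s+14)) = lim_{s→0} 3/(s+14) = 3/14 = 3/14

Final answer: 3/14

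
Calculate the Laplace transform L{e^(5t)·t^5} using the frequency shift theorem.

L{e^(at)·t^n} = n!/(s-a)^(n+1), so L{e^(5t)·t^5} = 120/(s-5)^6

Final answer: 120/(s-5)^6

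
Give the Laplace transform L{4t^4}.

L{4t^4} = 4 · L{t^4} = 4 · 24/s^5 = 96/s^5

Final answer: 96/s^5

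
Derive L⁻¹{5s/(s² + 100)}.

This is the form c·s/(s² + a²) with a = 10, c = 5. L⁻¹ = 5·cos(10t)

Final answer: 5·cos(10t)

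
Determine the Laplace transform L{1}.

L{1} = 1 · L{1} = 1/s

Final answer: 1/s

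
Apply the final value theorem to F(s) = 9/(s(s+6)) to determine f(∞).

f(∞) = lim_{s→0} s·9/(s(s+6)) = lim_{s→0} 9/(s+6) = 9/6 = 3/2

Final answer: 3/2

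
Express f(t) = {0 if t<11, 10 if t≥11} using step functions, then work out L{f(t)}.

f(t) = 10·u(t-11). L{u(t-11)} = e^(-11s)/s, so L{f(t)} = 10·e^(-11s)/s

Final answer: 10·e^(-11s)/s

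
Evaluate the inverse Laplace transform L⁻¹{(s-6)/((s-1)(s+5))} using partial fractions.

Using partial fractions, f(t) = (-5e^t + 11e^(-5t))/6

Final answer: (-5e^t + 11e^(-5t))/6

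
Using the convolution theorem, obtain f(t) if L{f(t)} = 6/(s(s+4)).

6/(s(s+4)) = (6/s)·(1/(s+4)) = L{6}·L{e^(-4t)}. By convolution, f(t) = 6*e^(-4t) = ∫₀ᵗ 6·e^(-4τ) dτ = 6·(1 - e^(-4t))/4

Final answer: 6·(1 - e^(-4t))/4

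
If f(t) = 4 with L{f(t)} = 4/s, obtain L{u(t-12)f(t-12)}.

Time shift theorem: L{u(t-a)f(t-a)} = e^(-as)F(s). Here a=12, F(s) = 4/s, so L{u(t-12)f(t-12)} = e^(-12s)·4/s

Final answer: e^(-12s)·4/s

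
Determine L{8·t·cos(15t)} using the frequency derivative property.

L{cos(15t)} = s/(s² + 225). Derivative: d/ds[s/(s² + 225)] = [(s² + 225) - s·2s]/(s² + 225)² = (225 - s²)/(s² + 225)². So L{t·cos(15t)} = -F'(s) = (s² - 225)/(s² + 225)². Then L{8·t·cos(15t)} = 8·(s² - 225)/(s² + 225)²

Final answer: 8·(s² - 225)/(s² + 225)²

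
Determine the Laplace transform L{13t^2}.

L{13t^2} = 13 · L{t^2} = 13 · 2/s^3 = 26/s^3

Final answer: 26/s^3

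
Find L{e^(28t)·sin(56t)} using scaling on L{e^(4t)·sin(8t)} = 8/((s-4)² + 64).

Scaling with a=7: L{e^(28t)·sin(56t)} = (1/7) · 8/((s/7-4)² + 64). Simplifying: 56/((s-28)² + 3136)

Final answer: 56/((s-28)² + 3136)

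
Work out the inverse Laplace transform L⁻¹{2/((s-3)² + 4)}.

Using frequency shift, L⁻¹{2/((s-3)² + 4)} = e^(3t)·sin(2t)

Final answer: e^(3t)·sin(2t)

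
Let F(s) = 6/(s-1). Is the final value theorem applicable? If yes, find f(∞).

sF(s) = 6s/(s-1) has a pole at s = 1 in the right half-plane. Theorem does NOT apply (unstable system; f(t) = 6·e^t grows without bound).

Final answer: Not applicable (unstable)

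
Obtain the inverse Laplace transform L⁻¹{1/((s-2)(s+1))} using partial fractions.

Decompose: A/(s-2) + B/(s+1). A = 1/3, B = -1/3. f(t) = (e^(2t) - e^(-t))/3

Final answer: (e^(2t) - e^(-t))/3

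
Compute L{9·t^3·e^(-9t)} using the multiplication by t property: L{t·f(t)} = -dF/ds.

Using L{t^n·e^(at)} = n!/(s-a)^(n+1), L{t^3·e^(-9t)} = 6/(s+9)^4, so L{9·t^3·e^(-9t)} = 9·6/(s+9)^4 = 54/(s+9)^4

Final answer: 54/(s+9)^4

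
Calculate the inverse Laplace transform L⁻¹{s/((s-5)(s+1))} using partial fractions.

Using partial fractions, f(t) = (5e^(5t) + e^(-t))/6

Final answer: (5e^(5t) + e^(-t))/6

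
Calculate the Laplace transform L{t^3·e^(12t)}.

L{t^n·e^(at)} = n!/(s-a)^(n+1), so L{t^3·e^(12t)} = 6/(s-12)^4

Final answer: 6/(s-12)^4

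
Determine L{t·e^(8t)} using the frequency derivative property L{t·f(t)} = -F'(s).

L{e^(8t)} = 1/(s-8). By frequency derivative: L{t·e^(8t)} = -d/ds[1/(s-8)] = -(-1)/(s-8)² = 1/(s-8)²

Final answer: 1/(s-8)²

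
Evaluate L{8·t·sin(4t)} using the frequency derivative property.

L{sin(4t)} = 4/(s² + 16). By L{t·f(t)} = -F'(s): -d/ds[4/(s² + 16)] = -(4)·(-2s)/(s² + 16)² = 8s/(s² + 16)². Then L{8·t·sin(4t)} = 8·8s/(s² + 16)² = 64s/(s² + 16)²

Final answer: 64s/(s² + 16)²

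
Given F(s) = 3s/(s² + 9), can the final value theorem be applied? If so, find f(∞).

The final value theorem requires all poles of sF(s) in the left half-plane. sF(s) = 3s²/(s² + 9) has poles at s = ±3i (imaginary axis). Theorem does NOT apply (oscillatory system).

Final answer: Not applicable (oscillatory)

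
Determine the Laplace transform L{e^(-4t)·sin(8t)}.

L{e^(at)·sin(ωt)} = ω/((s-a)² + ω²), so L{e^(-4t)·sin(8t)} = 8/((s+4)² + 64)

Final answer: 8/((s+4)² + 64)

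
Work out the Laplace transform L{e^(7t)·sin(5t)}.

L{e^(at)·sin(ωt)} = ω/((s-a)² + ω²), so L{e^(7t)·sin(5t)} = 5/((s-7)² + 25)

Final answer: 5/((s-7)² + 25)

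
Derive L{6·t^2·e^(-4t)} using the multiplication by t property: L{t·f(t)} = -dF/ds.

Using L{t^n·e^(at)} = n!/(s-a)^(n+1), L{t^2·e^(-4t)} = 2/(s+4)^3, so L{6·t^2·e^(-4t)} = 6·2/(s+4)^3 = 12/(s+4)^3

Final answer: 12/(s+4)^3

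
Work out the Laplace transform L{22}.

L{22} = 22 · L{1} = 22/s

Final answer: 22/s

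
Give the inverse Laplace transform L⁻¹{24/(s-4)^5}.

L⁻¹{n!/(s-a)^(n+1)} = t^n·e^(at), so L⁻¹{24/(s-4)^5} = t^4·e^(4t)

Final answer: t^4·e^(4t)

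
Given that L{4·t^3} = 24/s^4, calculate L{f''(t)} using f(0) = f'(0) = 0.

L{f''(t)} = s²F(s) - sf(0) - f'(0) = s²·24/s^4 - 0 - 0 = 24/s^2

Final answer: 24/s^2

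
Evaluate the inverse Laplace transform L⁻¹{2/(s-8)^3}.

L⁻¹{n!/(s-a)^(n+1)} = t^n·e^(at), so L⁻¹{2/(s-8)^3} = t^2·e^(8t)

Final answer: t^2·e^(8t)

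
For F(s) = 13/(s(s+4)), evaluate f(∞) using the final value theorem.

f(∞) = lim_{s→0} s·13/(s(s+4)) = lim_{s→0} 13/(s+4) = 13/4 = 13/4

Final answer: 13/4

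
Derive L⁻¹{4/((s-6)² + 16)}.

Form: b/((s-a)² + b²) → e^(at)sin(bt). With a=6, b=4

Final answer: e^(6t)·sin(4t)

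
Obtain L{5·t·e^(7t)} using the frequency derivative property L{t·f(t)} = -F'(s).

L{e^(7t)} = 1/(s-7). By frequency derivative: L{t·e^(7t)} = -d/ds[1/(s-7)] = -(-1)/(s-7)² = 1/(s-7)². Then L{5·t·e^(7t)} = 5·1/(s-7)² = 5/(s-7)²

Final answer: 5/(s-7)²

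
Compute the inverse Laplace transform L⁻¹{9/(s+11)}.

L⁻¹{1/(s-a)} = e^(at), so L⁻¹{1/(s+11)} = e^(-11t), and L⁻¹{9/(s+11)} = 9·e^(-11t)

Final answer: 9·e^(-11t)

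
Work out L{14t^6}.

L{t^n} = n!/s^(n+1). So L{14t^6} = 14·6!/s^7 = 10080/s^7

Final answer: 10080/s^7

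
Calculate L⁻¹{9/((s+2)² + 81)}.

Form: b/((s-a)² + b²) → e^(at)sin(bt). With a=-2, b=9

Final answer: e^(-2t)·sin(9t)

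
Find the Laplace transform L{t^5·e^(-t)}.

L{t^n·e^(at)} = n!/(s-a)^(n+1), so L{t^5·e^(-t)} = 120/(s+1)^6

Final answer: 120/(s+1)^6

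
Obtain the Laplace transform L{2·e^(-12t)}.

L{e^(at)} = 1/(s-a), so L{e^(-12t)} = 1/(s+12). Then L{2·e^(-12t)} = 2/(s+12)

Final answer: 2/(s+12)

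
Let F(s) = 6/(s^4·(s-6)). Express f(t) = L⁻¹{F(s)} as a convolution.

6/(s^4·(s-6)) = (6/s^4)·(1/(s-6)) = L{t^3}·L{e^(6t)}. So f(t) = t^3*e^(6t) = ∫₀ᵗ τ^3·e^(6(t-τ)) dτ

Final answer: ∫₀ᵗ τ^3·e^(6(t-τ)) dτ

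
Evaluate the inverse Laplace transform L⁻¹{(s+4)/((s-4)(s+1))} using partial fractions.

Using partial fractions, f(t) = (8e^(4t) - 3e^(-t))/5

Final answer: (8e^(4t) - 3e^(-t))/5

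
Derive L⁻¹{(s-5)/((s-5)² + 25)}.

Using frequency shift: L⁻¹{(s-a)/((s-a)² + b²)} = e^(at)cos(bt). Here a=5, b=5

Final answer: e^(5t)·cos(5t)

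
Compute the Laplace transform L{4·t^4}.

L{t^n} = n!/s^(n+1), so L{t^4} = 24/s^5. Then L{4·t^4} = 4·24/s^5 = 96/s^5

Final answer: 96/s^5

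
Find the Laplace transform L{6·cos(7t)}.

L{cos(ωt)} = s/(s² + ω²), so L{cos(7t)} = s/(s² + 49). Then L{6·cos(7t)} = 6·s/(s² + 49) = 6s/(s² + 49)

Final answer: 6s/(s² + 49)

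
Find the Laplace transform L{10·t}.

L{t^n} = n!/s^(n+1), so L{t} = 1/s^2. Then L{10·t} = 10·1/s^2 = 10/s^2

Final answer: 10/s^2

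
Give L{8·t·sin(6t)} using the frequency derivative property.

L{sin(6t)} = 6/(s² + 36). By L{t·f(t)} = -F'(s): -d/ds[6/(s² + 36)] = -(6)·(-2s)/(s² + 36)² = 12s/(s² + 36)². Then L{8·t·sin(6t)} = 8·12s/(s² + 36)² = 96s/(s² + 36)²

Final answer: 96s/(s² + 36)²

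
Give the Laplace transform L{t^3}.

L{t^n} = n!/s^(n+1), so L{t^3} = 6/s^4

Final answer: 6/s^4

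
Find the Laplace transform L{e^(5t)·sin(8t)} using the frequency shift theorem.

Frequency shift: L{e^(at)f(t)} = F(s-a). L{e^(5t)·sin(8t)} = 8/((s-5)² + 64)

Final answer: 8/((s-5)² + 64)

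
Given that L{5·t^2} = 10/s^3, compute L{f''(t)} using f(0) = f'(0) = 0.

L{f''(t)} = s²F(s) - sf(0) - f'(0) = s²·10/s^3 - 0 - 0 = 10/s

Final answer: 10/s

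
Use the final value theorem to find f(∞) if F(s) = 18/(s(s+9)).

f(∞) = lim_{s→0} s·18/(s(s+9)) = lim_{s→0} 18/(s+9) = 18/9 = 2

Final answer: 2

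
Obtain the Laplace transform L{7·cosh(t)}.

L{cosh(ωt)} = s/(s² - ω²), so L{cosh(t)} = s/(s² - 1). Then L{7·cosh(t)} = 7·s/(s² - 1) = 7s/(s² - 1)

Final answer: 7s/(s² - 1)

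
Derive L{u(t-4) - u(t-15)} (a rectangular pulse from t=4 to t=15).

L{u(t-a)} = e^(-as)/s. L{u(t-4) - u(t-15)} = (e^(-4s) - e^(-15s))/s

Final answer: (e^(-4s) - e^(-15s))/s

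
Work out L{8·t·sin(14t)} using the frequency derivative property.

L{sin(14t)} = 14/(s² + 196). By L{t·f(t)} = -F'(s): -d/ds[14/(s² + 196)] = -(14)·(-2s)/(s² + 196)² = 28s/(s² + 196)². Then L{8·t·sin(14t)} = 8·28s/(s² + 196)² = 224s/(s² + 196)²

Final answer: 224s/(s² + 196)²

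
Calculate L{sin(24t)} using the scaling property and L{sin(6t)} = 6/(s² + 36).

Using L{f(at)} = (1/a)F(s/a) with a=4: L{sin(24t)} = (1/4) · 6/((s/4)² + 36) = (1/4) · 6·16/(s² + 576) = 24/(s² + 576)

Final answer: 24/(s² + 576)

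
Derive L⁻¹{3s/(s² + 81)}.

This is the form c·s/(s² + a²) with a = 9, c = 3. L⁻¹ = 3·cos(9t)

Final answer: 3·cos(9t)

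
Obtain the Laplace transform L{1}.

L{1} = 1 · L{1} = 1/s

Final answer: 1/s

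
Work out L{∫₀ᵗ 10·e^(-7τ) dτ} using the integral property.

L{∫₀ᵗ f(τ)dτ} = F(s)/s with F(s) = 10/(s+7), so L{∫₀ᵗ 10·e^(-7τ) dτ} = 10/(s(s+7))

Final answer: 10/(s(s+7))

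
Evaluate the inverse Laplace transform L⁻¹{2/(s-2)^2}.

L⁻¹{n!/(s-a)^(n+1)} = t^n·e^(at) with n=1, a=2. So L⁻¹{1/(s-2)^2} = t·e^(2t), and L⁻¹{2/(s-2)^2} = (2/1)·t·e^(2t) = 2·t·e^(2t)

Final answer: 2·t·e^(2t)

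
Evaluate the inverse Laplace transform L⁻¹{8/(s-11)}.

L⁻¹{1/(s-a)} = e^(at), so L⁻¹{1/(s-11)} = e^(11t), and L⁻¹{8/(s-11)} = 8·e^(11t)

Final answer: 8·e^(11t)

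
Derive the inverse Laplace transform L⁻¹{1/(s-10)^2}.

L⁻¹{n!/(s-a)^(n+1)} = t^n·e^(at) with n=1, a=10. So L⁻¹{1/(s-10)^2} = t·e^(10t)

Final answer: t·e^(10t)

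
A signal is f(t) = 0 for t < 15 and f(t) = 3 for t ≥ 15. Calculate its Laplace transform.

f(t) = 3·u(t-15). L{u(t-15)} = e^(-15s)/s, so L{f(t)} = 3·e^(-15s)/s

Final answer: 3·e^(-15s)/s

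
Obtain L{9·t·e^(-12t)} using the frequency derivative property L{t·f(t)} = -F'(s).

L{e^(-12t)} = 1/(s+12). By frequency derivative: L{t·e^(-12t)} = -d/ds[1/(s+12)] = -(-1)/(s+12)² = 1/(s+12)². Then L{9·t·e^(-12t)} = 9·1/(s+12)² = 9/(s+12)²

Final answer: 9/(s+12)²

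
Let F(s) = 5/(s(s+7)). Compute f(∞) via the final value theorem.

f(∞) = lim_{s→0} s·5/(s(s+7)) = lim_{s→0} 5/(s+7) = 5/7 = 5/7

Final answer: 5/7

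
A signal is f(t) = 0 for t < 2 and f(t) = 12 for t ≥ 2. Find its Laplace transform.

f(t) = 12·u(t-2). L{u(t-2)} = e^(-2s)/s, so L{f(t)} = 12·e^(-2s)/s

Final answer: 12·e^(-2s)/s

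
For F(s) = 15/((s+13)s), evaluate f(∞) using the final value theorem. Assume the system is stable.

f(∞) = lim_{s→0} sF(s) = lim_{s→0} 15/(s+13) = 15/13

Final answer: 15/13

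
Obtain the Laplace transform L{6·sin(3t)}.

L{sin(ωt)} = ω/(s² + ω²), so L{sin(3t)} = 3/(s² + 9). Then L{6·sin(3t)} = 6·3/(s² + 9) = 18/(s² + 9)

Final answer: 18/(s² + 9)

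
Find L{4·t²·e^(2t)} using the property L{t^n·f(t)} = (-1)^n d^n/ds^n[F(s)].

L{e^(2t)} = 1/(s-2). d/ds[1/(s-2)] = -1/(s-2)². d²/ds²[1/(s-2)] = 2/(s-2)³. So L{t²·e^(2t)} = (-1)² · 2/(s-2)³ = 2/(s-2)³. Then L{4·t²·e^(2t)} = 4·2/(s-2)³ = 8/(s-2)³

Final answer: 8/(s-2)³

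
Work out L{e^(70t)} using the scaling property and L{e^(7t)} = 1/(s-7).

Using L{f(at)} = (1/a)F(s/a) with a=10 and f(t) = e^(7t): L{e^(70t)} = (1/10) · 1/((s/10)-7) = (1/10) · 10/(s-70) = 1/(s-70)

Final answer: 1/(s-70)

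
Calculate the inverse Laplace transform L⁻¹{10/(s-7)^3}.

L⁻¹{n!/(s-a)^(n+1)} = t^n·e^(at) with n=2, a=7. So L⁻¹{2/(s-7)^3} = t^2·e^(7t), and L⁻¹{10/(s-7)^3} = (10/2)·t^2·e^(7t) = 5·t^2·e^(7t)

Final answer: 5·t^2·e^(7t)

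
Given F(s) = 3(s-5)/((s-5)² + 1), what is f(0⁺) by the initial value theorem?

f(0⁺) = lim_{s→∞} sF(s) = lim_{s→∞} 3s(s-5)/((s-5)² + 1) = 3

Final answer: 3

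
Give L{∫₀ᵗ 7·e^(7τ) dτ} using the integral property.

L{∫₀ᵗ f(τ)dτ} = F(s)/s with F(s) = 7/(s-7), so L{∫₀ᵗ 7·e^(7τ) dτ} = 7/(s(s-7))

Final answer: 7/(s(s-7))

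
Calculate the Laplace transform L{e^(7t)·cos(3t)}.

L{e^(at)·cos(ωt)} = (s-a)/((s-a)² + ω²), so L{e^(7t)·cos(3t)} = (s-7)/((s-7)² + 9)

Final answer: (s-7)/((s-7)² + 9)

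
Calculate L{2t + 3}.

L{2t + 3} = 2·L{t} + 3·L{1} = 2/s² + 3/s

Final answer: 2/s² + 3/s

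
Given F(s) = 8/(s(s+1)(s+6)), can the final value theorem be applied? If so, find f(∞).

Poles of sF(s) = 8/((s+1)(s+6)) are at s = -1 and s = -6, both in the left half-plane. Theorem applies. f(∞) = lim_{s→0} sF(s) = 8/(1·6) = 4/3

Final answer: 4/3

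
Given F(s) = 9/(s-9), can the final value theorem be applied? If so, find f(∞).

sF(s) = 9s/(s-9) has a pole at s = 9 in the right half-plane. Theorem does NOT apply (unstable system; f(t) = 9·e^(9t) grows without bound).

Final answer: Not applicable (unstable)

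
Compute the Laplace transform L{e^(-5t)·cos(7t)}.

L{e^(at)·cos(ωt)} = (s-a)/((s-a)² + ω²), so L{e^(-5t)·cos(7t)} = (s+5)/((s+5)² + 49)

Final answer: (s+5)/((s+5)² + 49)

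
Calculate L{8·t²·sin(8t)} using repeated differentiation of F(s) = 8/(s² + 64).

F(s) = 8/(s² + 64). F'(s) = -16s/(s² + 64)². F''(s) = -16(64 - 3s²)/(s² + 64)³ = (48s² - 1024)/(s² + 64)³. So L{t²·sin(8t)} = (-1)² F''(s) = (48s² - 1024)/(s² + 64)³. Then L{8·t²·sin(8t)} = 8·(48s² - 1024)/(s² + 64)³ = (384s² - 8192)/(s² + 64)³

Final answer: (384s² - 8192)/(s² + 64)³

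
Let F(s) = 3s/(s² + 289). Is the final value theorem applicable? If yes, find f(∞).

The final value theorem requires all poles of sF(s) in the left half-plane. sF(s) = 3s²/(s² + 289) has poles at s = ±17i (imaginary axis). Theorem does NOT apply (oscillatory system).

Final answer: Not applicable (oscillatory)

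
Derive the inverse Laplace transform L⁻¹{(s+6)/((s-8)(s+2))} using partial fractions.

Using partial fractions, f(t) = (14e^(8t) - 4e^(-2t))/10

Final answer: (14e^(8t) - 4e^(-2t))/10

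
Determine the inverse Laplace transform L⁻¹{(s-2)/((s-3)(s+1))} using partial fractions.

Using partial fractions, f(t) = (e^(3t) + 3e^(-t))/4

Final answer: (e^(3t) + 3e^(-t))/4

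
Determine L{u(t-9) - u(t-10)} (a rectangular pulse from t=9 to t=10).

L{u(t-a)} = e^(-as)/s. L{u(t-9) - u(t-10)} = (e^(-9s) - e^(-10s))/s

Final answer: (e^(-9s) - e^(-10s))/s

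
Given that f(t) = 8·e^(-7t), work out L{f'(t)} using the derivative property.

f(0) = 8, F(s) = 8/(s+7). L{f'(t)} = s·F(s) - f(0) = 8s/(s+7) - 8 = (8s - 8(s+7))/(s+7) = -56/(s+7)

Final answer: -56/(s+7)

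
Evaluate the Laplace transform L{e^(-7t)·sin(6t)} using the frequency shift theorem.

Frequency shift: L{e^(at)f(t)} = F(s-a). L{e^(-7t)·sin(6t)} = 6/((s+7)² + 36)

Final answer: 6/((s+7)² + 36)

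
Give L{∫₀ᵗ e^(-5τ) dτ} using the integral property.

L{∫₀ᵗ f(τ)dτ} = F(s)/s with F(s) = 1/(s+5), so L{∫₀ᵗ e^(-5τ) dτ} = 1/(s(s+5))

Final answer: 1/(s(s+5))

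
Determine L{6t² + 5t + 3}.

L{6t² + 5t + 3} = 6·2/s³ + 5/s² + 3/s = 12/s³ + 5/s² + 3/s

Final answer: 12/s³ + 5/s² + 3/s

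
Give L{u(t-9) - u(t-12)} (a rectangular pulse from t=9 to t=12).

L{u(t-a)} = e^(-as)/s. L{u(t-9) - u(t-12)} = (e^(-9s) - e^(-12s))/s

Final answer: (e^(-9s) - e^(-12s))/s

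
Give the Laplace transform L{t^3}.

L{t^n} = n!/s^(n+1), so L{t^3} = 6/s^4

Final answer: 6/s^4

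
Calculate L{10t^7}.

L{t^n} = n!/s^(n+1). So L{10t^7} = 10·7!/s^8 = 50400/s^8

Final answer: 50400/s^8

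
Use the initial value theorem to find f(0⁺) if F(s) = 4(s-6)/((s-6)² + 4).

f(0⁺) = lim_{s→∞} sF(s) = lim_{s→∞} 4s(s-6)/((s-6)² + 4) = 4

Final answer: 4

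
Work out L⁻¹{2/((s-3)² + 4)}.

Form: b/((s-a)² + b²) → e^(at)sin(bt). With a=3, b=2

Final answer: e^(3t)·sin(2t)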